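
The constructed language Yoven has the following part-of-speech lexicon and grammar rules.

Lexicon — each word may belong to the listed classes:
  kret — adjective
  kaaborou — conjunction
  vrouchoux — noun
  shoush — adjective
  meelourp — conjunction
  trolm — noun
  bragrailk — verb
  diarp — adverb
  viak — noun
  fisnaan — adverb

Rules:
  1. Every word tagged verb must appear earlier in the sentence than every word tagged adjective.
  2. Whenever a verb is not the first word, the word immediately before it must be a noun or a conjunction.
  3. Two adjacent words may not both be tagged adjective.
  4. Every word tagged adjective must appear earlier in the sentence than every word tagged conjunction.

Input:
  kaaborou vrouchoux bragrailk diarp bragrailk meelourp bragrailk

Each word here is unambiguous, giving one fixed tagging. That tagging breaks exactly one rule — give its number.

2

Fixed tagging: conjunction noun verb adverb verb conjunction verb.
Applying the rules: R1 ok, R2 fails, R3 ok, R4 ok.
Only rule 2 fails.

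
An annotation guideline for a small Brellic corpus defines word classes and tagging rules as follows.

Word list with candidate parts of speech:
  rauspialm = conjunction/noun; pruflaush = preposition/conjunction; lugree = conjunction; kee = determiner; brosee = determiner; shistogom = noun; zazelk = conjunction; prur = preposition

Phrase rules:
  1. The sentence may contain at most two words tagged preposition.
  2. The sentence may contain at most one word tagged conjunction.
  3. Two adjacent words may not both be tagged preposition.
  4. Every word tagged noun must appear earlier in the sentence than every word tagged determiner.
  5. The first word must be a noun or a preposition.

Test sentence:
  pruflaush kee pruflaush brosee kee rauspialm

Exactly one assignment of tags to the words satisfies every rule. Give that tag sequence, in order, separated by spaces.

preposition determiner preposition determiner determiner conjunction

Candidates per position — 1:pruflaush {preposition,conjunction}; 2:kee {determiner}; 3:pruflaush {preposition,conjunction}; 4:brosee {determiner}; 5:kee {determiner}; 6:rauspialm {conjunction,noun}.
Position 1: tagging it conjunction would leave rule 5 unsatisfiable, so it must be preposition.
Position 6: tagging it noun would leave rule 4 unsatisfiable, so it must be conjunction.
Position 3: tagging it conjunction would leave rule 2 unsatisfiable, so it must be preposition.
The only consistent sequence is: preposition determiner preposition determiner determiner conjunction.
Verifying each rule — rule 1 ok; rule 2 ok; rule 3 ok; rule 4 ok; rule 5 ok.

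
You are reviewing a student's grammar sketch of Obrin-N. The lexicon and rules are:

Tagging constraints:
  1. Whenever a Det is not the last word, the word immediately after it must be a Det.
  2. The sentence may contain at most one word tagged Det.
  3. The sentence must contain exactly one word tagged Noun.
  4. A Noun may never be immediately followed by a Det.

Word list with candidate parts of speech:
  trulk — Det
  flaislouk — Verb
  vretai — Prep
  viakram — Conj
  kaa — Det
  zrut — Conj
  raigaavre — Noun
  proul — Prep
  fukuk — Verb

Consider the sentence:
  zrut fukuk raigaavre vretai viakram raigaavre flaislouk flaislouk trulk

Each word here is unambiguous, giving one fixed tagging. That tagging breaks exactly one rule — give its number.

3

Fixed tagging: Conj Verb Noun Prep Conj Noun Verb Verb Det.
Checking each rule: R1 pass, R2 pass, R3 fail, R4 pass.
Only rule 3 fails.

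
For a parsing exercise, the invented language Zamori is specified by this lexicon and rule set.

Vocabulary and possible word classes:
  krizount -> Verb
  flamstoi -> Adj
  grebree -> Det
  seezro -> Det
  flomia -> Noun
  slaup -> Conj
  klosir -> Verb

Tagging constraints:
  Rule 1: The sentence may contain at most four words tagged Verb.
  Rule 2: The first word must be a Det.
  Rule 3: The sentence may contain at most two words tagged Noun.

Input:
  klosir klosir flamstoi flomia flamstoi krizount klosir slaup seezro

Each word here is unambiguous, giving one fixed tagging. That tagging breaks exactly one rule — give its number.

Fixed tagging: Verb Verb Adj Noun Adj Verb Verb Conj Det.
Applying the rules: R1 pass, R2 fail, R3 pass.
Only rule 2 fails.

2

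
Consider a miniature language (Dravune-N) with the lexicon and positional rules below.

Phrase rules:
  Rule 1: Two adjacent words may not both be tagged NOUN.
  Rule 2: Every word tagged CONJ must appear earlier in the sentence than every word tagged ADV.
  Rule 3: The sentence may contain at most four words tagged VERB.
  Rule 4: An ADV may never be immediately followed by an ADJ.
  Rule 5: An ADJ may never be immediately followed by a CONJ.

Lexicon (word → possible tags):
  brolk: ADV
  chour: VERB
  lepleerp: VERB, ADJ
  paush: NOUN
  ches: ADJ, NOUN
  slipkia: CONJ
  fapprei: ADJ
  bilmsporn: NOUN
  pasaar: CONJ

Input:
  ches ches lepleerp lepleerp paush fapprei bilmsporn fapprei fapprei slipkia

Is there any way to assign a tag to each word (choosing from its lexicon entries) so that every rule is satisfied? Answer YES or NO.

Candidates per position — 1:ches {ADJ,NOUN}; 2:ches {ADJ,NOUN}; 3:lepleerp {VERB,ADJ}; 4:lepleerp {VERB,ADJ}; 5:paush {NOUN}; 6:fapprei {ADJ}; 7:bilmsporn {NOUN}; 8:fapprei {ADJ}; 9:fapprei {ADJ}; 10:slipkia {CONJ}.
Rule 5 cannot be satisfied by any choice of tags from the lexicon.
So there is no consistent tagging.

NO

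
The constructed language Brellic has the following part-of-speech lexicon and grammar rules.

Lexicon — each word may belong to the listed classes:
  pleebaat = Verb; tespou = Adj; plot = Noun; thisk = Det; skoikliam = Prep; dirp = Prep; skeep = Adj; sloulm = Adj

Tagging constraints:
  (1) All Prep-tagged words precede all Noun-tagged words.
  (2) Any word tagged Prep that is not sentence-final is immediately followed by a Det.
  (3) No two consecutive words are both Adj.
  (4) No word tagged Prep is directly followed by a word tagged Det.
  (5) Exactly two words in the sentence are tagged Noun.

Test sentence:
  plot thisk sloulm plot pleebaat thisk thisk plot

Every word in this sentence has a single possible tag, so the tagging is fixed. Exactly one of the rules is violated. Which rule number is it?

Fixed tagging: Noun Det Adj Noun Verb Det Det Noun.
Rule check: R1 ✓, R2 ✓, R3 ✓, R4 ✓, R5 ✗.
Only rule 5 fails.

5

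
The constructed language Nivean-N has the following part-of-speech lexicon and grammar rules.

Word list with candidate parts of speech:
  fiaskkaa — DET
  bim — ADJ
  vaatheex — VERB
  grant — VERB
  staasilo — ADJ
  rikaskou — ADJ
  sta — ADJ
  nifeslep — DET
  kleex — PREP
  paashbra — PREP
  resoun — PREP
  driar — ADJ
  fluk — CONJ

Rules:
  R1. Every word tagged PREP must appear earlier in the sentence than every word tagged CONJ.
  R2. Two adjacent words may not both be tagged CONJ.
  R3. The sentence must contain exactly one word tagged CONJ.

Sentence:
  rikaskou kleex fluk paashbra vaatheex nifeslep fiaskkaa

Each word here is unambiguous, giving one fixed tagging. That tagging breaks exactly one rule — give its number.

Fixed tagging: ADJ PREP CONJ PREP VERB DET DET.
Applying the rules: R1 fails, R2 ok, R3 ok.
Only rule 1 fails.

1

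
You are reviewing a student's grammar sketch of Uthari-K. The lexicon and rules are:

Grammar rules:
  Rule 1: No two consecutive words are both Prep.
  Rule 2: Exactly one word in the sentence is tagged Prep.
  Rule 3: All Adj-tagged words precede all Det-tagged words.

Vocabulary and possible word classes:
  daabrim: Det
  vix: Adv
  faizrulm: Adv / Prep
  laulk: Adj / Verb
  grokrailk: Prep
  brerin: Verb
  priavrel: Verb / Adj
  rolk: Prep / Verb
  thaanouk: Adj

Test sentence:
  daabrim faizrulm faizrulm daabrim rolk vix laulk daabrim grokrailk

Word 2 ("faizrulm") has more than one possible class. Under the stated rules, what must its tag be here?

Adv

Candidates per position — 1:daabrim {Det}; 2:faizrulm {Adv,Prep}; 3:faizrulm {Adv,Prep}; 4:daabrim {Det}; 5:rolk {Prep,Verb}; 6:vix {Adv}; 7:laulk {Adj,Verb}; 8:daabrim {Det}; 9:grokrailk {Prep}.
Position 2: Prep is ruled out by rule 2; that leaves Adv.
Position 3: Prep is ruled out by rule 2; that leaves Adv.
Position 5: Prep is ruled out by rule 2; that leaves Verb.
Position 7: Adj is ruled out by rule 3; that leaves Verb.
That leaves exactly one tagging: Det Adv Adv Det Verb Adv Verb Det Prep.
Verifying each rule — rule 1 ✓; rule 2 ✓; rule 3 ✓.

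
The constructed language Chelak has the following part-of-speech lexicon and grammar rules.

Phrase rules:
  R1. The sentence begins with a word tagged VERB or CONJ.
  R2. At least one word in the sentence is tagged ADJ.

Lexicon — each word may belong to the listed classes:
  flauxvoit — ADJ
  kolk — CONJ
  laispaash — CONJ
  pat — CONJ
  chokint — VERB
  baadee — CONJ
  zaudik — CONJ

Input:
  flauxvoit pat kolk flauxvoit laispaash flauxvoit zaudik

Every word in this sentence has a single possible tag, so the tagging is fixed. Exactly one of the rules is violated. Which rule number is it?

1

Fixed tagging: ADJ CONJ CONJ ADJ CONJ ADJ CONJ.
Rule check: R1 ✗, R2 ✓.
Only rule 1 fails.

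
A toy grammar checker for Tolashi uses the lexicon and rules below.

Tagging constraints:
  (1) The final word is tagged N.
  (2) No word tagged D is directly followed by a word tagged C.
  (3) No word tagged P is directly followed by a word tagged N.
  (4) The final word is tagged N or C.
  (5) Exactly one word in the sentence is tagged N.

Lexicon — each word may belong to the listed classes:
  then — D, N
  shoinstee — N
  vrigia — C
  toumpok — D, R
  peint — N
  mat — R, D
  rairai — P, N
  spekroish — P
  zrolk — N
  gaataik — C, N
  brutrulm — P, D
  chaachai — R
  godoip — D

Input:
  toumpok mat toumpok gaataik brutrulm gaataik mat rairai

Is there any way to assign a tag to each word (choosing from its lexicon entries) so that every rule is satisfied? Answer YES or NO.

Candidates per position — 1:toumpok {D,R}; 2:mat {R,D}; 3:toumpok {D,R}; 4:gaataik {C,N}; 5:brutrulm {P,D}; 6:gaataik {C,N}; 7:mat {R,D}; 8:rairai {P,N}.
One satisfying assignment: D D R C P C D N.
Checking: rule 1 holds; rule 2 holds; rule 3 holds; rule 4 holds; rule 5 holds.

YES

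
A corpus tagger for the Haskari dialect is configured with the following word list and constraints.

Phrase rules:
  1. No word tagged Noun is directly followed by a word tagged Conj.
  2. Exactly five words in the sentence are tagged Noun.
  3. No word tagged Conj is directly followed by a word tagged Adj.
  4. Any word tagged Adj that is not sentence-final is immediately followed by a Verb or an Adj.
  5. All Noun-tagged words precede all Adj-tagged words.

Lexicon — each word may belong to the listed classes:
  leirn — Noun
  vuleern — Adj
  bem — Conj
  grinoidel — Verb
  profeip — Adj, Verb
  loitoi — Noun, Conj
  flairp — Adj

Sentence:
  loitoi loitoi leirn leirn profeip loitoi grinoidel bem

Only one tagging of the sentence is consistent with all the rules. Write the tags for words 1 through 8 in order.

Candidates per position — 1:loitoi {Noun,Conj}; 2:loitoi {Noun,Conj}; 3:leirn {Noun}; 4:leirn {Noun}; 5:profeip {Adj,Verb}; 6:loitoi {Noun,Conj}; 7:grinoidel {Verb}; 8:bem {Conj}.
If word 1 were Conj, no tagging could satisfy rule 2; so word 1 is Noun.
If word 2 were Conj, no tagging could satisfy rule 1; so word 2 is Noun.
If word 5 were Adj, no tagging could satisfy rule 4; so word 5 is Verb.
If word 6 were Conj, no tagging could satisfy rule 2; so word 6 is Noun.
That leaves exactly one tagging: Noun Noun Noun Noun Verb Noun Verb Conj.
Verifying each rule — rule 1 satisfied; rule 2 satisfied; rule 3 satisfied; rule 4 satisfied; rule 5 satisfied.

Noun Noun Noun Noun Verb Noun Verb Conj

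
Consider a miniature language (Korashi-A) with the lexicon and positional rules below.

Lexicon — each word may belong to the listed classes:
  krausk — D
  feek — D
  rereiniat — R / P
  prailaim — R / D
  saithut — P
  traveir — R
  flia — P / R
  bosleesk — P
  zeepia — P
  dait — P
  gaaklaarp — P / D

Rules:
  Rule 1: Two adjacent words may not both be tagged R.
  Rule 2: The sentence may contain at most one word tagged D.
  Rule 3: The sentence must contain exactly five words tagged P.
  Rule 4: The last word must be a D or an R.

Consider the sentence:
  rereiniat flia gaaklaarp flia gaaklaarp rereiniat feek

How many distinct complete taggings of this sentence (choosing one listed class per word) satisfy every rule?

Candidates per position — 1:rereiniat {R,P}; 2:flia {P,R}; 3:gaaklaarp {P,D}; 4:flia {P,R}; 5:gaaklaarp {P,D}; 6:rereiniat {R,P}; 7:feek {D}.
There are 64 candidate sequences in total.
The sequences that satisfy every rule: R P P P P P D; P P P P P R D; P P P R P P D; P R P P P P D.
Count = 4.

4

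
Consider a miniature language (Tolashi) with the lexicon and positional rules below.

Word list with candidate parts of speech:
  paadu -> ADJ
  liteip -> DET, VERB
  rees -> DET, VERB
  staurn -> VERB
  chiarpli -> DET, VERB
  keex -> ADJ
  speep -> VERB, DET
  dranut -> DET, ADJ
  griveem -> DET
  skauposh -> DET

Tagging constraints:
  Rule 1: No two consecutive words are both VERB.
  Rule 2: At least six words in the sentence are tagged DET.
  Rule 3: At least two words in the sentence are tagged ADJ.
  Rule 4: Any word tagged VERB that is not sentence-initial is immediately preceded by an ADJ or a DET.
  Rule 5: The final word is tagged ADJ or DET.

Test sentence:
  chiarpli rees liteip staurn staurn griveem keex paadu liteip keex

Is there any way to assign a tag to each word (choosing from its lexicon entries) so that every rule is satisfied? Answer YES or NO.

NO

Candidates per position — 1:chiarpli {DET,VERB}; 2:rees {DET,VERB}; 3:liteip {DET,VERB}; 4:staurn {VERB}; 5:staurn {VERB}; 6:griveem {DET}; 7:keex {ADJ}; 8:paadu {ADJ}; 9:liteip {DET,VERB}; 10:keex {ADJ}.
Rule 1 cannot be satisfied by any choice of tags from the lexicon.
So there is no consistent tagging.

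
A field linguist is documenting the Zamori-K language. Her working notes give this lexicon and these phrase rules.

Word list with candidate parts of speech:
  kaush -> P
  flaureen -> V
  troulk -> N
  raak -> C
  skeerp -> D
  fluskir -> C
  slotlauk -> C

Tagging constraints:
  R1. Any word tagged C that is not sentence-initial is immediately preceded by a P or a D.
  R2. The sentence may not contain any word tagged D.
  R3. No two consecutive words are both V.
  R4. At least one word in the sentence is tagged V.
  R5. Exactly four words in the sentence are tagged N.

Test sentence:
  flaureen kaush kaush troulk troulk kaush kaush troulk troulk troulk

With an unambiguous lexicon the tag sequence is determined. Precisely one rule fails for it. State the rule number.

5

Fixed tagging: V P P N N P P N N N.
Rule check: R1 pass, R2 pass, R3 pass, R4 pass, R5 fail.
Only rule 5 fails.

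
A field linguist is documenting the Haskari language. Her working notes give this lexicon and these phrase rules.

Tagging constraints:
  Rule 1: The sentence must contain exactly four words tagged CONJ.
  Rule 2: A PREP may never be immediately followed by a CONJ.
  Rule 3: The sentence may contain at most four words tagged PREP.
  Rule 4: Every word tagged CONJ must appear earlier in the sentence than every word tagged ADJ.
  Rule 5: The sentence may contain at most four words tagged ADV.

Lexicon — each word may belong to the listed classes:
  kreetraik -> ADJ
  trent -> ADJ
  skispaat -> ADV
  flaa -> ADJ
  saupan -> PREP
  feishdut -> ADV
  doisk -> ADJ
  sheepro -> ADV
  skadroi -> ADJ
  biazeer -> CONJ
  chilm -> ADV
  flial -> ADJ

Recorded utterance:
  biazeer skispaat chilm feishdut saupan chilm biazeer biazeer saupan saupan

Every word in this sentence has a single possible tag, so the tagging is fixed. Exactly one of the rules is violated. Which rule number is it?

Fixed tagging: CONJ ADV ADV ADV PREP ADV CONJ CONJ PREP PREP.
Rule check: R1 violated, R2 holds, R3 holds, R4 holds, R5 holds.
Only rule 1 fails.

1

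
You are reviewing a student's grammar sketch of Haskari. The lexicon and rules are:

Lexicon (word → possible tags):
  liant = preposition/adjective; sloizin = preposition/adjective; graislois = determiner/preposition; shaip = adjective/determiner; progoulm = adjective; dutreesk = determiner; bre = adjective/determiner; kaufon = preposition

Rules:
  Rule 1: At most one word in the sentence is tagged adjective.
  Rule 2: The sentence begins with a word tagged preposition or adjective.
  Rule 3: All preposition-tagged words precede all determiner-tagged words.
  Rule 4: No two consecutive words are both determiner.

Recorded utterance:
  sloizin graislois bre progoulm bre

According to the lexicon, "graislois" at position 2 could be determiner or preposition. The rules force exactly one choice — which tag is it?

preposition

Candidates per position — 1:sloizin {preposition,adjective}; 2:graislois {determiner,preposition}; 3:bre {adjective,determiner}; 4:progoulm {adjective}; 5:bre {adjective,determiner}.
If word 1 were adjective, no tagging could satisfy rule 1; so word 1 is preposition.
If word 3 were adjective, no tagging could satisfy rule 1; so word 3 is determiner.
If word 5 were adjective, no tagging could satisfy rule 1; so word 5 is determiner.
If word 2 were determiner, no tagging could satisfy rule 4; so word 2 is preposition.
The unique satisfying tagging is: preposition preposition determiner adjective determiner.
Check: rule 1 satisfied; rule 2 satisfied; rule 3 satisfied; rule 4 satisfied.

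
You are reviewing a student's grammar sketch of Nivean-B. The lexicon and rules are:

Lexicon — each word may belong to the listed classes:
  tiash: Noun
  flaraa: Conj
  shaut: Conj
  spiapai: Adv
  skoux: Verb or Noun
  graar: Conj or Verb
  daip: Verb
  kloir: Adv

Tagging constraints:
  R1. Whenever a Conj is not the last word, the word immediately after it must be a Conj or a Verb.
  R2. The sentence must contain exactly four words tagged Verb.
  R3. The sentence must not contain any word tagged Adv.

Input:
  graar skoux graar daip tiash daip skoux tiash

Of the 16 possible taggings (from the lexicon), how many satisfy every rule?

5

Candidates per position — 1:graar {Conj,Verb}; 2:skoux {Verb,Noun}; 3:graar {Conj,Verb}; 4:daip {Verb}; 5:tiash {Noun}; 6:daip {Verb}; 7:skoux {Verb,Noun}; 8:tiash {Noun}.
There are 16 candidate sequences in total.
The sequences that satisfy every rule: Conj Verb Conj Verb Noun Verb Verb Noun; Conj Verb Verb Verb Noun Verb Noun Noun; Verb Verb Conj Verb Noun Verb Noun Noun; Verb Noun Conj Verb Noun Verb Verb Noun; Verb Noun Verb Verb Noun Verb Noun Noun.
Count = 5.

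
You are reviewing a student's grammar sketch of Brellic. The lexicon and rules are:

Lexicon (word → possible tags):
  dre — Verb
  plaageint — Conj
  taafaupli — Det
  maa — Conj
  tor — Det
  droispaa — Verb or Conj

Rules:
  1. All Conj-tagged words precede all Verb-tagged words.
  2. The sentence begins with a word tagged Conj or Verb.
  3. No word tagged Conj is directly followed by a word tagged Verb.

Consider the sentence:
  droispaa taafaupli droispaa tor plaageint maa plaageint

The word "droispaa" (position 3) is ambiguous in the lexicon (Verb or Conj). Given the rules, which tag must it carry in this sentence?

Conj

Candidates per position — 1:droispaa {Verb,Conj}; 2:taafaupli {Det}; 3:droispaa {Verb,Conj}; 4:tor {Det}; 5:plaageint {Conj}; 6:maa {Conj}; 7:plaageint {Conj}.
If word 1 were Verb, no tagging could satisfy rule 1; so word 1 is Conj.
If word 3 were Verb, no tagging could satisfy rule 1; so word 3 is Conj.
So the tagging must be: Conj Det Conj Det Conj Conj Conj.
Verifying each rule — rule 1 satisfied; rule 2 satisfied; rule 3 satisfied.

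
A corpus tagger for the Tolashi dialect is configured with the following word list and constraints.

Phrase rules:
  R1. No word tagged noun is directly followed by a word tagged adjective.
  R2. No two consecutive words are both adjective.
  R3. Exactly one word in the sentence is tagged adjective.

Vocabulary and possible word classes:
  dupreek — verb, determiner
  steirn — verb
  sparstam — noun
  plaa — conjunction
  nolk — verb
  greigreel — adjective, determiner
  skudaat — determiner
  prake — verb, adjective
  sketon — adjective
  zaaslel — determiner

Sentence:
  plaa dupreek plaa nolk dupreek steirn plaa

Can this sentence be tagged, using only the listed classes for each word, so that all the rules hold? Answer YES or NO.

Candidates per position — 1:plaa {conjunction}; 2:dupreek {verb,determiner}; 3:plaa {conjunction}; 4:nolk {verb}; 5:dupreek {verb,determiner}; 6:steirn {verb}; 7:plaa {conjunction}.
Rule 3 cannot be satisfied by any choice of tags from the lexicon.
So there is no consistent tagging.

NO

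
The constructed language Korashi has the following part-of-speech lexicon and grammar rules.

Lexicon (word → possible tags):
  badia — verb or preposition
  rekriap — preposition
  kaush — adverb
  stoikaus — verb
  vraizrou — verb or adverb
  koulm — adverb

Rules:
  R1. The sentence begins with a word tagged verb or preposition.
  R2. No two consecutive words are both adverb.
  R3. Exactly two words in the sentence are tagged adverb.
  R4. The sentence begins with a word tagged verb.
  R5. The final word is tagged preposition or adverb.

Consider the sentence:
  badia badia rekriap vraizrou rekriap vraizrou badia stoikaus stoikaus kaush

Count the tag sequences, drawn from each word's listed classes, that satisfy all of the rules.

8

Candidates per position — 1:badia {verb,preposition}; 2:badia {verb,preposition}; 3:rekriap {preposition}; 4:vraizrou {verb,adverb}; 5:rekriap {preposition}; 6:vraizrou {verb,adverb}; 7:badia {verb,preposition}; 8:stoikaus {verb}; 9:stoikaus {verb}; 10:kaush {adverb}.
There are 32 candidate sequences in total.
Checking each against the rules leaves 8 sequences.
Count = 8.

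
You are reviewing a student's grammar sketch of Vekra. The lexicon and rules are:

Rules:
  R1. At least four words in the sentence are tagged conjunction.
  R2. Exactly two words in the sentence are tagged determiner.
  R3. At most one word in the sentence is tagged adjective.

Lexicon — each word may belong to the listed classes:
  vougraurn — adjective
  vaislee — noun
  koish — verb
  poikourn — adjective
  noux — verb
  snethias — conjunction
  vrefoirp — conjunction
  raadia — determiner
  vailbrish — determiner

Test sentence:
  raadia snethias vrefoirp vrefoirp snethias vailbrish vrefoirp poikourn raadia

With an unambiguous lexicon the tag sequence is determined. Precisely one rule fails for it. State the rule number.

Fixed tagging: determiner conjunction conjunction conjunction conjunction determiner conjunction adjective determiner.
Rule check: R1 pass, R2 fail, R3 pass.
Only rule 2 fails.

2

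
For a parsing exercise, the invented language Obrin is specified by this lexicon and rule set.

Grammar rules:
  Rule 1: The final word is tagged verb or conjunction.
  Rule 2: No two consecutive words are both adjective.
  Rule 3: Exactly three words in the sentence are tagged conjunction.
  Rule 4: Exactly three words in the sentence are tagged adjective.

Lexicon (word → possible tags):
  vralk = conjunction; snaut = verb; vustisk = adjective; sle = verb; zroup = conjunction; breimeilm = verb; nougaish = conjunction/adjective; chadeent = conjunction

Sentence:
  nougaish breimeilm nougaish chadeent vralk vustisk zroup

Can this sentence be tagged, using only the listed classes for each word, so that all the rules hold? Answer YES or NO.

YES

Candidates per position — 1:nougaish {conjunction,adjective}; 2:breimeilm {verb}; 3:nougaish {conjunction,adjective}; 4:chadeent {conjunction}; 5:vralk {conjunction}; 6:vustisk {adjective}; 7:zroup {conjunction}.
One satisfying assignment: adjective verb adjective conjunction conjunction adjective conjunction.
Checking: rule 1 holds; rule 2 holds; rule 3 holds; rule 4 holds.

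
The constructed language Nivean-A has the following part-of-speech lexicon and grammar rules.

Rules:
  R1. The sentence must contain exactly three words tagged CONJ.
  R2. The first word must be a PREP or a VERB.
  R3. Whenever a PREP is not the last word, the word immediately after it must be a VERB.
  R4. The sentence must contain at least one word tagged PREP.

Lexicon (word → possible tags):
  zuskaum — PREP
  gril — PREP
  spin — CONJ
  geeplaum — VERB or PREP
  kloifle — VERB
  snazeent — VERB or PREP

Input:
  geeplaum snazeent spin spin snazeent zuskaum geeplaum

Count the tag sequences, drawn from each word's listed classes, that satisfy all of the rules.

0

Candidates per position — 1:geeplaum {VERB,PREP}; 2:snazeent {VERB,PREP}; 3:spin {CONJ}; 4:spin {CONJ}; 5:snazeent {VERB,PREP}; 6:zuskaum {PREP}; 7:geeplaum {VERB,PREP}.
There are 16 candidate sequences in total.
Rule 1 cannot be satisfied by any choice of tags from the lexicon.
So there is no consistent tagging.
Count = 0.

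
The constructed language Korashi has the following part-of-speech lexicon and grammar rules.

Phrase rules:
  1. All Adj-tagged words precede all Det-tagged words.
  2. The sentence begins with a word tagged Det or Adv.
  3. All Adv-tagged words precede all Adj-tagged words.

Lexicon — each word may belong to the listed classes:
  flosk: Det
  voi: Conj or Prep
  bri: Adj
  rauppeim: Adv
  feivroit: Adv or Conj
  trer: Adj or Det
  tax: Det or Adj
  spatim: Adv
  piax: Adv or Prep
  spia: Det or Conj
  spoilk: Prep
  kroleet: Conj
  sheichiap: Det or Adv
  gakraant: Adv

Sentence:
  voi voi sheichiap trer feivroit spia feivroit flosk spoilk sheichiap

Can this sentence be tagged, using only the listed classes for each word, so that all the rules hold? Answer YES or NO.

NO

Candidates per position — 1:voi {Conj,Prep}; 2:voi {Conj,Prep}; 3:sheichiap {Det,Adv}; 4:trer {Adj,Det}; 5:feivroit {Adv,Conj}; 6:spia {Det,Conj}; 7:feivroit {Adv,Conj}; 8:flosk {Det}; 9:spoilk {Prep}; 10:sheichiap {Det,Adv}.
Rule 2 cannot be satisfied by any choice of tags from the lexicon.
So there is no consistent tagging.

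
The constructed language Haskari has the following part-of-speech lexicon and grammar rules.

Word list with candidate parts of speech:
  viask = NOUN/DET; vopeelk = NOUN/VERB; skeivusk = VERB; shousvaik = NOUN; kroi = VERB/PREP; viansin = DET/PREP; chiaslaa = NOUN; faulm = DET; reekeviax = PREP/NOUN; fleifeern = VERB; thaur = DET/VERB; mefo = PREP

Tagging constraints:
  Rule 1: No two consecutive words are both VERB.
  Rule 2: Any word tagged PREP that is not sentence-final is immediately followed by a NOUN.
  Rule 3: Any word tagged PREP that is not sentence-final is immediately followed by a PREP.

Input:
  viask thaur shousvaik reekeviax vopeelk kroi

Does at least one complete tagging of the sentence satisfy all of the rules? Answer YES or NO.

YES

Candidates per position — 1:viask {NOUN,DET}; 2:thaur {DET,VERB}; 3:shousvaik {NOUN}; 4:reekeviax {PREP,NOUN}; 5:vopeelk {NOUN,VERB}; 6:kroi {VERB,PREP}.
One satisfying assignment: NOUN DET NOUN NOUN NOUN PREP.
Rule-by-rule: rule 1 ok; rule 2 ok; rule 3 ok.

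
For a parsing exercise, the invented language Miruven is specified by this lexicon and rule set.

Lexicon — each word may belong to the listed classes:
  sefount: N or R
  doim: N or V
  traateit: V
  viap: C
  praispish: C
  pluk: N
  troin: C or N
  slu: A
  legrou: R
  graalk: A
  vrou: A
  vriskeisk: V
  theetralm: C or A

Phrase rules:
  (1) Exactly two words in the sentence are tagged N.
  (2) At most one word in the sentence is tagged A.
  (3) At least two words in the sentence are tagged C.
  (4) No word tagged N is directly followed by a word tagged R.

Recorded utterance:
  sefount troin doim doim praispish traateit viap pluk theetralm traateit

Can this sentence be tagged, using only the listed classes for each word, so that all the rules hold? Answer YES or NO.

YES

Candidates per position — 1:sefount {N,R}; 2:troin {C,N}; 3:doim {N,V}; 4:doim {N,V}; 5:praispish {C}; 6:traateit {V}; 7:viap {C}; 8:pluk {N}; 9:theetralm {C,A}; 10:traateit {V}.
One satisfying assignment: N C V V C V C N A V.
Check: rule 1 ok; rule 2 ok; rule 3 ok; rule 4 ok.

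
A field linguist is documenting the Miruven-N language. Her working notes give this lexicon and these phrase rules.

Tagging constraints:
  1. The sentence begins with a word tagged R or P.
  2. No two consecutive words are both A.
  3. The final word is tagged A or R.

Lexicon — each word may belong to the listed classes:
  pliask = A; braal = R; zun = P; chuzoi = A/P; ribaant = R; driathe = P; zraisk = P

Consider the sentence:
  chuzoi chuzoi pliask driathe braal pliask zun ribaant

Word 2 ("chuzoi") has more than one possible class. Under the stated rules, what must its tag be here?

Candidates per position — 1:chuzoi {A,P}; 2:chuzoi {A,P}; 3:pliask {A}; 4:driathe {P}; 5:braal {R}; 6:pliask {A}; 7:zun {P}; 8:ribaant {R}.
Position 1: tagging it A would leave rule 1 unsatisfiable, so it must be P.
Position 2: tagging it A would leave rule 2 unsatisfiable, so it must be P.
So the tagging must be: P P A P R A P R.
Check: rule 1 holds; rule 2 holds; rule 3 holds.

P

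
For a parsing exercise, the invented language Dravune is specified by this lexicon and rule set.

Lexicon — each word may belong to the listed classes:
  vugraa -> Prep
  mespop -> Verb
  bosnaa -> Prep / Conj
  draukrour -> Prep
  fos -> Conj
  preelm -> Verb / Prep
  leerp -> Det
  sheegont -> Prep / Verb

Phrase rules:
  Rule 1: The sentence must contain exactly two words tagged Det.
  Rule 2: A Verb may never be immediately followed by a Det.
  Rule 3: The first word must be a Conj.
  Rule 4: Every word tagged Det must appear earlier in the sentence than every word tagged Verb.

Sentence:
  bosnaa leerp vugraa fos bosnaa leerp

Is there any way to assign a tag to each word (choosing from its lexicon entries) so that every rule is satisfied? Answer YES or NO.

YES

Candidates per position — 1:bosnaa {Prep,Conj}; 2:leerp {Det}; 3:vugraa {Prep}; 4:fos {Conj}; 5:bosnaa {Prep,Conj}; 6:leerp {Det}.
One satisfying assignment: Conj Det Prep Conj Prep Det.
Rule-by-rule: rule 1 holds; rule 2 holds; rule 3 holds; rule 4 holds.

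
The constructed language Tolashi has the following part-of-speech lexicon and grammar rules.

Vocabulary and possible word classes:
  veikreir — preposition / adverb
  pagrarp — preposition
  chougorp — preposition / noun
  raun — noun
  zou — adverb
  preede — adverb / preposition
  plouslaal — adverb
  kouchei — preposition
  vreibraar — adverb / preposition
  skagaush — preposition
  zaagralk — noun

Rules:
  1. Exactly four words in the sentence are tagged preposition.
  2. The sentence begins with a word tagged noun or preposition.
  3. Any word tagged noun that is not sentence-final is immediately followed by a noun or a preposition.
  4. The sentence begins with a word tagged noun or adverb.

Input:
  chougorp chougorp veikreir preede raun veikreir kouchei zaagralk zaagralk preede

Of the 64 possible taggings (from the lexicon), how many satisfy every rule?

Candidates per position — 1:chougorp {preposition,noun}; 2:chougorp {preposition,noun}; 3:veikreir {preposition,adverb}; 4:preede {adverb,preposition}; 5:raun {noun}; 6:veikreir {preposition,adverb}; 7:kouchei {preposition}; 8:zaagralk {noun}; 9:zaagralk {noun}; 10:preede {adverb,preposition}.
There are 64 candidate sequences in total.
The sequences that satisfy every rule: noun preposition adverb adverb noun preposition preposition noun noun preposition; noun noun preposition adverb noun preposition preposition noun noun preposition.
Count = 2.

2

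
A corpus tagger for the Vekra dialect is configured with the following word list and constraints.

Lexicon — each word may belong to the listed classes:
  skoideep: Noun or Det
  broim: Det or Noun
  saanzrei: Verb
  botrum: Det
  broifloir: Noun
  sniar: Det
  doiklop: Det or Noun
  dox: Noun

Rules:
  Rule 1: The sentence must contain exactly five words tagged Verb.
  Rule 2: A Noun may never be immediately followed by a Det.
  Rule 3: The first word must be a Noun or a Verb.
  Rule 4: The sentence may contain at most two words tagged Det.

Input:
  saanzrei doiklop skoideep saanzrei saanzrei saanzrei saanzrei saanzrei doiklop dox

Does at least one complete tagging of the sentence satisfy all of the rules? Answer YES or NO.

NO

Candidates per position — 1:saanzrei {Verb}; 2:doiklop {Det,Noun}; 3:skoideep {Noun,Det}; 4:saanzrei {Verb}; 5:saanzrei {Verb}; 6:saanzrei {Verb}; 7:saanzrei {Verb}; 8:saanzrei {Verb}; 9:doiklop {Det,Noun}; 10:dox {Noun}.
Rule 1 cannot be satisfied by any choice of tags from the lexicon.
So there is no consistent tagging.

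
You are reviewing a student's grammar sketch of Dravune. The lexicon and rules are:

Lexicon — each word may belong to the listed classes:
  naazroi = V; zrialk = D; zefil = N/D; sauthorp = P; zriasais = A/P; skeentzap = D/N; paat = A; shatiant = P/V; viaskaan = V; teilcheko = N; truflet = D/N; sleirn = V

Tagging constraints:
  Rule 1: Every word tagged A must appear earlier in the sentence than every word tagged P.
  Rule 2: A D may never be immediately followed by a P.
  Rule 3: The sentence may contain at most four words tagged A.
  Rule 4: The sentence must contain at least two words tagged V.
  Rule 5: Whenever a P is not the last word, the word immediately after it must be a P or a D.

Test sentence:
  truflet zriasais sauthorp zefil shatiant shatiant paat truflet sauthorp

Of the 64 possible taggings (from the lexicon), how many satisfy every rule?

Candidates per position — 1:truflet {D,N}; 2:zriasais {A,P}; 3:sauthorp {P}; 4:zefil {N,D}; 5:shatiant {P,V}; 6:shatiant {P,V}; 7:paat {A}; 8:truflet {D,N}; 9:sauthorp {P}.
There are 64 candidate sequences in total.
Rule 1 cannot be satisfied by any choice of tags from the lexicon.
So there is no consistent tagging.
Count = 0.

0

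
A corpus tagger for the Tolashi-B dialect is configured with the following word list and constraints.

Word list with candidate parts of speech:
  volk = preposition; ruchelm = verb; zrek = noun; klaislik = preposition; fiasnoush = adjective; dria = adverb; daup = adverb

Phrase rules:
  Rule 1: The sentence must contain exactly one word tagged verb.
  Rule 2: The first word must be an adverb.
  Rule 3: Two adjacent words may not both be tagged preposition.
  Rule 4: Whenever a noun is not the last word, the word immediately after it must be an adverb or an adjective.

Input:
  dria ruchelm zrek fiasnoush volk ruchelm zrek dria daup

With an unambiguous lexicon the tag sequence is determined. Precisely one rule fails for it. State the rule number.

Fixed tagging: adverb verb noun adjective preposition verb noun adverb adverb.
Checking each rule: R1 fail, R2 pass, R3 pass, R4 pass.
Only rule 1 fails.

1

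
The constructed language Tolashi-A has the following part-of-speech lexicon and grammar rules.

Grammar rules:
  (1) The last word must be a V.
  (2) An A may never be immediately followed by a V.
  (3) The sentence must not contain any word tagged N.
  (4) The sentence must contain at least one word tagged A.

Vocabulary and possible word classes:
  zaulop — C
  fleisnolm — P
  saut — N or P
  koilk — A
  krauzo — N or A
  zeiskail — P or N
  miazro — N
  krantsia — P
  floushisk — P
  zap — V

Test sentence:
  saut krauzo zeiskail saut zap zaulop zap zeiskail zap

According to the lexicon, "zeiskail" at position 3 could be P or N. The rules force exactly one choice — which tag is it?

Candidates per position — 1:saut {N,P}; 2:krauzo {N,A}; 3:zeiskail {P,N}; 4:saut {N,P}; 5:zap {V}; 6:zaulop {C}; 7:zap {V}; 8:zeiskail {P,N}; 9:zap {V}.
Position 1: N is ruled out by rule 3; that leaves P.
Position 2: N is ruled out by rule 3; that leaves A.
Position 3: N is ruled out by rule 3; that leaves P.
Position 4: N is ruled out by rule 3; that leaves P.
Position 8: N is ruled out by rule 3; that leaves P.
The unique satisfying tagging is: P A P P V C V P V.
Check: rule 1 ok; rule 2 ok; rule 3 ok; rule 4 ok.

P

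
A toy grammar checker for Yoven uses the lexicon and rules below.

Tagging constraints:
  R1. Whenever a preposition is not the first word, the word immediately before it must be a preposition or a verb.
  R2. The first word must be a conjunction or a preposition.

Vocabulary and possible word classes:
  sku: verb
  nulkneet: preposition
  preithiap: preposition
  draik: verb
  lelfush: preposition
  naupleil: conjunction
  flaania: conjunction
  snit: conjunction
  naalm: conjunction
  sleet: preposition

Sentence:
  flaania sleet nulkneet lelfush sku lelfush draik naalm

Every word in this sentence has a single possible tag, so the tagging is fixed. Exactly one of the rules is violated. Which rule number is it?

1

Fixed tagging: conjunction preposition preposition preposition verb preposition verb conjunction.
Applying the rules: R1 fail, R2 pass.
Only rule 1 fails.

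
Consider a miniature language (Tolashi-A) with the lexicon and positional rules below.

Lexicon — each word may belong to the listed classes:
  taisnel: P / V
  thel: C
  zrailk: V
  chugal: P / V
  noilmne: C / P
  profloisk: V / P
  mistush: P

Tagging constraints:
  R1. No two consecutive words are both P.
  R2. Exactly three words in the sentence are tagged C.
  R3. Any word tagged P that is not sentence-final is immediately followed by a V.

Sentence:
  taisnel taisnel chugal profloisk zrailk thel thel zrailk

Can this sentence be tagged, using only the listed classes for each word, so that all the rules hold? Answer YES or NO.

Candidates per position — 1:taisnel {P,V}; 2:taisnel {P,V}; 3:chugal {P,V}; 4:profloisk {V,P}; 5:zrailk {V}; 6:thel {C}; 7:thel {C}; 8:zrailk {V}.
Rule 2 cannot be satisfied by any choice of tags from the lexicon.
So there is no consistent tagging.

NO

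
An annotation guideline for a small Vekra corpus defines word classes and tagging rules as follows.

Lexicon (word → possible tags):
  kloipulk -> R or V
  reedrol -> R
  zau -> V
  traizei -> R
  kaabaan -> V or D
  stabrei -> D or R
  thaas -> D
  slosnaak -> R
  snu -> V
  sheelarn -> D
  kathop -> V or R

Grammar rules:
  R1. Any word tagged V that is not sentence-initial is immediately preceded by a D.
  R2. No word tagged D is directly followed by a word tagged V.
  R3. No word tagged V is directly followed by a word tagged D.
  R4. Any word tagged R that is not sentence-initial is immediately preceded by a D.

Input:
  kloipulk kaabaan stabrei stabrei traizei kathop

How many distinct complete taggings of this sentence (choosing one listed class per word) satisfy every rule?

Candidates per position — 1:kloipulk {R,V}; 2:kaabaan {V,D}; 3:stabrei {D,R}; 4:stabrei {D,R}; 5:traizei {R}; 6:kathop {V,R}.
There are 32 candidate sequences in total.
Every candidate sequence violates at least one rule; no consistent tagging exists.
Count = 0.

0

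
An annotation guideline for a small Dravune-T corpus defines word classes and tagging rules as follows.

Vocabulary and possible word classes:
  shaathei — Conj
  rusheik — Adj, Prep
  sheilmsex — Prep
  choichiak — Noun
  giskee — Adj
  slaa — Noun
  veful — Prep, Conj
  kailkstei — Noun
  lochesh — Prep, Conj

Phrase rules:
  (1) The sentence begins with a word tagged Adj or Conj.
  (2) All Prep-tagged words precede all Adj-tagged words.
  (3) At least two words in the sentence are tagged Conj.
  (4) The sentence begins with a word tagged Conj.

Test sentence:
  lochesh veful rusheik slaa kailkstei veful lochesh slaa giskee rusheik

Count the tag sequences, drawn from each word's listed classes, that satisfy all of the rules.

Candidates per position — 1:lochesh {Prep,Conj}; 2:veful {Prep,Conj}; 3:rusheik {Adj,Prep}; 4:slaa {Noun}; 5:kailkstei {Noun}; 6:veful {Prep,Conj}; 7:lochesh {Prep,Conj}; 8:slaa {Noun}; 9:giskee {Adj}; 10:rusheik {Adj,Prep}.
There are 64 candidate sequences in total.
Checking each against the rules leaves 9 sequences.
Count = 9.

9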